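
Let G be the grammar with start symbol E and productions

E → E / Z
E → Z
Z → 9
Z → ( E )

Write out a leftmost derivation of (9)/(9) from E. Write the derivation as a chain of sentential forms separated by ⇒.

E ⇒ E/Z   [E → E / Z]
E/Z ⇒ Z/Z   [E → Z]
Z/Z ⇒ (E)/Z   [Z → ( E )]
(E)/Z ⇒ (Z)/Z   [E → Z]
(Z)/Z ⇒ (9)/Z   [Z → 9]
(9)/Z ⇒ (9)/(E)   [Z → ( E )]
(9)/(E) ⇒ (9)/(Z)   [E → Z]
(9)/(Z) ⇒ (9)/(9)   [Z → 9]

E ⇒ E/Z ⇒ Z/Z ⇒ (E)/Z ⇒ (Z)/Z ⇒ (9)/Z ⇒ (9)/(E) ⇒ (9)/(Z) ⇒ (9)/(9)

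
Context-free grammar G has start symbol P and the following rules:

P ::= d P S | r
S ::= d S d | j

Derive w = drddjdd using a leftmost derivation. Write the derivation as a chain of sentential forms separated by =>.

P => dPS   [P ::= d P S]
dPS => drS   [P ::= r]
drS => drdSd   [S ::= d S d]
drdSd => drddSdd   [S ::= d S d]
drddSdd => drddjdd   [S ::= j]

P=>dPS=>drS=>drdSd=>drddSdd=>drddjdd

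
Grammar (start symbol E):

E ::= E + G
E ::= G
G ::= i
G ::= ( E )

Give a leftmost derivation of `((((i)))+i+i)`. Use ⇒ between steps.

E ⇒ G ⇒ (E) ⇒ (E+G) ⇒ (E+G+G) ⇒ (G+G+G) ⇒ ((E)+G+G) ⇒ ((G)+G+G) ⇒ (((E))+G+G) ⇒ (((G))+G+G) ⇒ ((((E)))+G+G) ⇒ ((((G)))+G+G) ⇒ ((((i)))+G+G) ⇒ ((((i)))+i+G) ⇒ ((((i)))+i+i)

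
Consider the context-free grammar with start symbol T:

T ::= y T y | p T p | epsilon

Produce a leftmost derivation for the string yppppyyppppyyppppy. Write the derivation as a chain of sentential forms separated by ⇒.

T ⇒ yTy ⇒ ypTpy ⇒ yppTppy ⇒ ypppTpppy ⇒ yppppTppppy ⇒ yppppyTyppppy ⇒ yppppyyTyyppppy ⇒ yppppyypTpyyppppy ⇒ yppppyyppTppyyppppy ⇒ yppppyyppppyyppppy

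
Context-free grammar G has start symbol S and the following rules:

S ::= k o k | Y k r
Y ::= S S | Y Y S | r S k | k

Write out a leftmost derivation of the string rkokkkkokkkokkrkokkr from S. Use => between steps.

S=>Ykr=>SSkr=>YkrSkr=>YYSkrSkr=>YYSYSkrSkr=>rSkYSYSkrSkr=>rkokkYSYSkrSkr=>rkokkkSYSkrSkr=>rkokkkkokYSkrSkr=>rkokkkkokkSkrSkr=>rkokkkkokkkokkrSkr=>rkokkkkokkkokkrkokkr

S => Ykr   [S ::= Y k r]
Ykr => SSkr   [Y ::= S S]
SSkr => YkrSkr   [S ::= Y k r]
YkrSkr => YYSkrSkr   [Y ::= Y Y S]
YYSkrSkr => YYSYSkrSkr   [Y ::= Y Y S]
YYSYSkrSkr => rSkYSYSkrSkr   [Y ::= r S k]
rSkYSYSkrSkr => rkokkYSYSkrSkr   [S ::= k o k]
rkokkYSYSkrSkr => rkokkkSYSkrSkr   [Y ::= k]
rkokkkSYSkrSkr => rkokkkkokYSkrSkr   [S ::= k o k]
rkokkkkokYSkrSkr => rkokkkkokkSkrSkr   [Y ::= k]
rkokkkkokkSkrSkr => rkokkkkokkkokkrSkr   [S ::= k o k]
rkokkkkokkkokkrSkr => rkokkkkokkkokkrkokkr   [S ::= k o k]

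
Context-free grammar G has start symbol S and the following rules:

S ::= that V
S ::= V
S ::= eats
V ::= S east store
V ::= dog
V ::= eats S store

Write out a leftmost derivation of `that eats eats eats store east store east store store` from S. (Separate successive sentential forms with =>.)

S => that V   [S ::= that V]
that V => that eats S store   [V ::= eats S store]
that eats S store => that eats V store   [S ::= V]
that eats V store => that eats S east store store   [V ::= S east store]
that eats S east store store => that eats V east store store   [S ::= V]
that eats V east store store => that eats S east store east store store   [V ::= S east store]
that eats S east store east store store => that eats V east store east store store   [S ::= V]
that eats V east store east store store => that eats eats S store east store east store store   [V ::= eats S store]
that eats eats S store east store east store store => that eats eats eats store east store east store store   [S ::= eats]

S => that V => that eats S store => that eats V store => that eats S east store store => that eats V east store store => that eats S east store east store store => that eats V east store east store store => that eats eats S store east store east store store => that eats eats eats store east store east store store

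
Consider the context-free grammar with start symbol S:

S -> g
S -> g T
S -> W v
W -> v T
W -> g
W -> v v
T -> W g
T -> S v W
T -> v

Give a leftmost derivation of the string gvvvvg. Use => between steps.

S => gT => gSvW => gWvvW => gvvvvW => gvvvvg

S => gT   [S -> g T]
gT => gSvW   [T -> S v W]
gSvW => gWvvW   [S -> W v]
gWvvW => gvvvvW   [W -> v v]
gvvvvW => gvvvvg   [W -> g]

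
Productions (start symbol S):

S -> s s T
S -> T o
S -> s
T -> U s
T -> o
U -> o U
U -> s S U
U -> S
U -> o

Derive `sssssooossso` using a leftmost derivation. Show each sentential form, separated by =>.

S => To   [S -> T o]
To => Uso   [T -> U s]
Uso => Sso   [U -> S]
Sso => ssTso   [S -> s s T]
ssTso => ssUsso   [T -> U s]
ssUsso => ssSsso   [U -> S]
ssSsso => ssssTsso   [S -> s s T]
ssssTsso => ssssUssso   [T -> U s]
ssssUssso => sssssSUssso   [U -> s S U]
sssssSUssso => sssssToUssso   [S -> T o]
sssssToUssso => sssssooUssso   [T -> o]
sssssooUssso => sssssooossso   [U -> o]

S => To => Uso => Sso => ssTso => ssUsso => ssSsso => ssssTsso => ssssUssso => sssssSUssso => sssssToUssso => sssssooUssso => sssssooossso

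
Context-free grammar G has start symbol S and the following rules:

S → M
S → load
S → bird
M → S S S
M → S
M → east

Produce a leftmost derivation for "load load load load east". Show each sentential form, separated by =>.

S => M   [S → M]
M => S S S   [M → S S S]
S S S => load S S   [S → load]
load S S => load load S   [S → load]
load load S => load load M   [S → M]
load load M => load load S S S   [M → S S S]
load load S S S => load load load S S   [S → load]
load load load S S => load load load load S   [S → load]
load load load load S => load load load load M   [S → M]
load load load load M => load load load load east   [M → east]

S => M => S S S => load S S => load load S => load load M => load load S S S => load load load S S => load load load load S => load load load load M => load load load load east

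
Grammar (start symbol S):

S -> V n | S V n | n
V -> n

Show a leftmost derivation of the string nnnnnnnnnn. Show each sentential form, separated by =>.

S => SVn => SVnVn => SVnVnVn => SVnVnVnVn => VnVnVnVnVn => nnVnVnVnVn => nnnnVnVnVn => nnnnnnVnVn => nnnnnnnnVn => nnnnnnnnnn

S => SVn   [S -> S V n]
SVn => SVnVn   [S -> S V n]
SVnVn => SVnVnVn   [S -> S V n]
SVnVnVn => SVnVnVnVn   [S -> S V n]
SVnVnVnVn => VnVnVnVnVn   [S -> V n]
VnVnVnVnVn => nnVnVnVnVn   [V -> n]
nnVnVnVnVn => nnnnVnVnVn   [V -> n]
nnnnVnVnVn => nnnnnnVnVn   [V -> n]
nnnnnnVnVn => nnnnnnnnVn   [V -> n]
nnnnnnnnVn => nnnnnnnnnn   [V -> n]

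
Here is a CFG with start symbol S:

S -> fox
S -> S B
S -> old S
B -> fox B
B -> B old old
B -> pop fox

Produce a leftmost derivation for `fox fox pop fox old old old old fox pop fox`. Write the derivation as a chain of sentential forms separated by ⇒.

S ⇒ S B ⇒ S B B ⇒ fox B B ⇒ fox fox B B ⇒ fox fox B old old B ⇒ fox fox B old old old old B ⇒ fox fox pop fox old old old old B ⇒ fox fox pop fox old old old old fox B ⇒ fox fox pop fox old old old old fox pop fox

S ⇒ S B   [S -> S B]
S B ⇒ S B B   [S -> S B]
S B B ⇒ fox B B   [S -> fox]
fox B B ⇒ fox fox B B   [B -> fox B]
fox fox B B ⇒ fox fox B old old B   [B -> B old old]
fox fox B old old B ⇒ fox fox B old old old old B   [B -> B old old]
fox fox B old old old old B ⇒ fox fox pop fox old old old old B   [B -> pop fox]
fox fox pop fox old old old old B ⇒ fox fox pop fox old old old old fox B   [B -> fox B]
fox fox pop fox old old old old fox B ⇒ fox fox pop fox old old old old fox pop fox   [B -> pop fox]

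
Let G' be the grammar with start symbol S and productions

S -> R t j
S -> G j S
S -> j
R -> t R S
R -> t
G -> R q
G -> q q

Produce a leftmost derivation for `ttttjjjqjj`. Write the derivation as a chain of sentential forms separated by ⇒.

S⇒GjS⇒RqjS⇒tRSqjS⇒ttRSSqjS⇒tttRSSSqjS⇒ttttSSSqjS⇒ttttjSSqjS⇒ttttjjSqjS⇒ttttjjjqjS⇒ttttjjjqjj

S ⇒ GjS   [S -> G j S]
GjS ⇒ RqjS   [G -> R q]
RqjS ⇒ tRSqjS   [R -> t R S]
tRSqjS ⇒ ttRSSqjS   [R -> t R S]
ttRSSqjS ⇒ tttRSSSqjS   [R -> t R S]
tttRSSSqjS ⇒ ttttSSSqjS   [R -> t]
ttttSSSqjS ⇒ ttttjSSqjS   [S -> j]
ttttjSSqjS ⇒ ttttjjSqjS   [S -> j]
ttttjjSqjS ⇒ ttttjjjqjS   [S -> j]
ttttjjjqjS ⇒ ttttjjjqjj   [S -> j]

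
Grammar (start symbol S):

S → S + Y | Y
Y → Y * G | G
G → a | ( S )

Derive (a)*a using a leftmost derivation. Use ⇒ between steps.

S ⇒ Y ⇒ Y*G ⇒ G*G ⇒ (S)*G ⇒ (Y)*G ⇒ (G)*G ⇒ (a)*G ⇒ (a)*a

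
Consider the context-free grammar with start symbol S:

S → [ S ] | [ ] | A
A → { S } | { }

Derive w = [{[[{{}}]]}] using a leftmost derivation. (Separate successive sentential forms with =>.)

S => [S]   [S → [ S ]]
[S] => [A]   [S → A]
[A] => [{S}]   [A → { S }]
[{S}] => [{[S]}]   [S → [ S ]]
[{[S]}] => [{[[S]]}]   [S → [ S ]]
[{[[S]]}] => [{[[A]]}]   [S → A]
[{[[A]]}] => [{[[{S}]]}]   [A → { S }]
[{[[{S}]]}] => [{[[{A}]]}]   [S → A]
[{[[{A}]]}] => [{[[{{}}]]}]   [A → { }]

S=>[S]=>[A]=>[{S}]=>[{[S]}]=>[{[[S]]}]=>[{[[A]]}]=>[{[[{S}]]}]=>[{[[{A}]]}]=>[{[[{{}}]]}]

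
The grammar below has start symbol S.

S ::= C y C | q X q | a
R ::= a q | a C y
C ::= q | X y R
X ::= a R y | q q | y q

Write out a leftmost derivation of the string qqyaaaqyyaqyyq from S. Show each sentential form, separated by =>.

S => CyC   [S ::= C y C]
CyC => XyRyC   [C ::= X y R]
XyRyC => qqyRyC   [X ::= q q]
qqyRyC => qqyaCyyC   [R ::= a C y]
qqyaCyyC => qqyaXyRyyC   [C ::= X y R]
qqyaXyRyyC => qqyaaRyyRyyC   [X ::= a R y]
qqyaaRyyRyyC => qqyaaaqyyRyyC   [R ::= a q]
qqyaaaqyyRyyC => qqyaaaqyyaqyyC   [R ::= a q]
qqyaaaqyyaqyyC => qqyaaaqyyaqyyq   [C ::= q]

S => CyC => XyRyC => qqyRyC => qqyaCyyC => qqyaXyRyyC => qqyaaRyyRyyC => qqyaaaqyyRyyC => qqyaaaqyyaqyyC => qqyaaaqyyaqyyq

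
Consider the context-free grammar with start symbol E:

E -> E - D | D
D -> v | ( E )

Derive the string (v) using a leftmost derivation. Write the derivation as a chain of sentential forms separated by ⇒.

E ⇒ D ⇒ (E) ⇒ (D) ⇒ (v)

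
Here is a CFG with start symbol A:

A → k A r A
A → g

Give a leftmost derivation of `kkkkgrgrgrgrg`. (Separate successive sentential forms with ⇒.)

A ⇒ kArA ⇒ kkArArA ⇒ kkkArArArA ⇒ kkkkArArArArA ⇒ kkkkgrArArArA ⇒ kkkkgrgrArArA ⇒ kkkkgrgrgrArA ⇒ kkkkgrgrgrgrA ⇒ kkkkgrgrgrgrg

A ⇒ kArA   [A → k A r A]
kArA ⇒ kkArArA   [A → k A r A]
kkArArA ⇒ kkkArArArA   [A → k A r A]
kkkArArArA ⇒ kkkkArArArArA   [A → k A r A]
kkkkArArArArA ⇒ kkkkgrArArArA   [A → g]
kkkkgrArArArA ⇒ kkkkgrgrArArA   [A → g]
kkkkgrgrArArA ⇒ kkkkgrgrgrArA   [A → g]
kkkkgrgrgrArA ⇒ kkkkgrgrgrgrA   [A → g]
kkkkgrgrgrgrA ⇒ kkkkgrgrgrgrg   [A → g]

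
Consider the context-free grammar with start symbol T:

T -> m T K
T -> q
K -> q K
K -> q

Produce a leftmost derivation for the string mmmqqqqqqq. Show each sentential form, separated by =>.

T => mTK   [T -> m T K]
mTK => mmTKK   [T -> m T K]
mmTKK => mmmTKKK   [T -> m T K]
mmmTKKK => mmmqKKK   [T -> q]
mmmqKKK => mmmqqKKK   [K -> q K]
mmmqqKKK => mmmqqqKKK   [K -> q K]
mmmqqqKKK => mmmqqqqKK   [K -> q]
mmmqqqqKK => mmmqqqqqKK   [K -> q K]
mmmqqqqqKK => mmmqqqqqqK   [K -> q]
mmmqqqqqqK => mmmqqqqqqq   [K -> q]

T=>mTK=>mmTKK=>mmmTKKK=>mmmqKKK=>mmmqqKKK=>mmmqqqKKK=>mmmqqqqKK=>mmmqqqqqKK=>mmmqqqqqqK=>mmmqqqqqqq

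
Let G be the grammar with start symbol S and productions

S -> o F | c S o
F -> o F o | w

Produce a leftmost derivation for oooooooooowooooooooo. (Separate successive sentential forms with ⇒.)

S ⇒ oF   [S -> o F]
oF ⇒ ooFo   [F -> o F o]
ooFo ⇒ oooFoo   [F -> o F o]
oooFoo ⇒ ooooFooo   [F -> o F o]
ooooFooo ⇒ oooooFoooo   [F -> o F o]
oooooFoooo ⇒ ooooooFooooo   [F -> o F o]
ooooooFooooo ⇒ oooooooFoooooo   [F -> o F o]
oooooooFoooooo ⇒ ooooooooFooooooo   [F -> o F o]
ooooooooFooooooo ⇒ oooooooooFoooooooo   [F -> o F o]
oooooooooFoooooooo ⇒ ooooooooooFooooooooo   [F -> o F o]
ooooooooooFooooooooo ⇒ oooooooooowooooooooo   [F -> w]

S ⇒ oF ⇒ ooFo ⇒ oooFoo ⇒ ooooFooo ⇒ oooooFoooo ⇒ ooooooFooooo ⇒ oooooooFoooooo ⇒ ooooooooFooooooo ⇒ oooooooooFoooooooo ⇒ ooooooooooFooooooooo ⇒ oooooooooowooooooooo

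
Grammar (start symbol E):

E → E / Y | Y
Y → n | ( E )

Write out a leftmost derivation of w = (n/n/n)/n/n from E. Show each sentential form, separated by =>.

E => E/Y   [E → E / Y]
E/Y => E/Y/Y   [E → E / Y]
E/Y/Y => Y/Y/Y   [E → Y]
Y/Y/Y => (E)/Y/Y   [Y → ( E )]
(E)/Y/Y => (E/Y)/Y/Y   [E → E / Y]
(E/Y)/Y/Y => (E/Y/Y)/Y/Y   [E → E / Y]
(E/Y/Y)/Y/Y => (Y/Y/Y)/Y/Y   [E → Y]
(Y/Y/Y)/Y/Y => (n/Y/Y)/Y/Y   [Y → n]
(n/Y/Y)/Y/Y => (n/n/Y)/Y/Y   [Y → n]
(n/n/Y)/Y/Y => (n/n/n)/Y/Y   [Y → n]
(n/n/n)/Y/Y => (n/n/n)/n/Y   [Y → n]
(n/n/n)/n/Y => (n/n/n)/n/n   [Y → n]

E => E/Y => E/Y/Y => Y/Y/Y => (E)/Y/Y => (E/Y)/Y/Y => (E/Y/Y)/Y/Y => (Y/Y/Y)/Y/Y => (n/Y/Y)/Y/Y => (n/n/Y)/Y/Y => (n/n/n)/Y/Y => (n/n/n)/n/Y => (n/n/n)/n/n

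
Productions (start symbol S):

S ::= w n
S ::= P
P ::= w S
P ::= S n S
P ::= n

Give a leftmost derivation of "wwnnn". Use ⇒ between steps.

S ⇒ P ⇒ SnS ⇒ PnS ⇒ wSnS ⇒ wPnS ⇒ wwSnS ⇒ wwPnS ⇒ wwnnS ⇒ wwnnP ⇒ wwnnn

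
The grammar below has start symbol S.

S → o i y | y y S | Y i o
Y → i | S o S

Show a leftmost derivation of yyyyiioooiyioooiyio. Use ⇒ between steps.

S ⇒ Yio   [S → Y i o]
Yio ⇒ SoSio   [Y → S o S]
SoSio ⇒ yySoSio   [S → y y S]
yySoSio ⇒ yyYiooSio   [S → Y i o]
yyYiooSio ⇒ yySoSiooSio   [Y → S o S]
yySoSiooSio ⇒ yyyySoSiooSio   [S → y y S]
yyyySoSiooSio ⇒ yyyyYiooSiooSio   [S → Y i o]
yyyyYiooSiooSio ⇒ yyyyiiooSiooSio   [Y → i]
yyyyiiooSiooSio ⇒ yyyyiioooiyiooSio   [S → o i y]
yyyyiioooiyiooSio ⇒ yyyyiioooiyioooiyio   [S → o i y]

S⇒Yio⇒SoSio⇒yySoSio⇒yyYiooSio⇒yySoSiooSio⇒yyyySoSiooSio⇒yyyyYiooSiooSio⇒yyyyiiooSiooSio⇒yyyyiioooiyiooSio⇒yyyyiioooiyioooiyio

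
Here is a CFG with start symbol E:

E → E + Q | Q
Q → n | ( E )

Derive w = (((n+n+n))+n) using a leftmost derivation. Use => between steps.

E => Q   [E → Q]
Q => (E)   [Q → ( E )]
(E) => (E+Q)   [E → E + Q]
(E+Q) => (Q+Q)   [E → Q]
(Q+Q) => ((E)+Q)   [Q → ( E )]
((E)+Q) => ((Q)+Q)   [E → Q]
((Q)+Q) => (((E))+Q)   [Q → ( E )]
(((E))+Q) => (((E+Q))+Q)   [E → E + Q]
(((E+Q))+Q) => (((E+Q+Q))+Q)   [E → E + Q]
(((E+Q+Q))+Q) => (((Q+Q+Q))+Q)   [E → Q]
(((Q+Q+Q))+Q) => (((n+Q+Q))+Q)   [Q → n]
(((n+Q+Q))+Q) => (((n+n+Q))+Q)   [Q → n]
(((n+n+Q))+Q) => (((n+n+n))+Q)   [Q → n]
(((n+n+n))+Q) => (((n+n+n))+n)   [Q → n]

E=>Q=>(E)=>(E+Q)=>(Q+Q)=>((E)+Q)=>((Q)+Q)=>(((E))+Q)=>(((E+Q))+Q)=>(((E+Q+Q))+Q)=>(((Q+Q+Q))+Q)=>(((n+Q+Q))+Q)=>(((n+n+Q))+Q)=>(((n+n+n))+Q)=>(((n+n+n))+n)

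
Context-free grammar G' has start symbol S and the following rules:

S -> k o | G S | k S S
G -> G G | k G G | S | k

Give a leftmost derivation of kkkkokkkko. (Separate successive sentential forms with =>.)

S => GS   [S -> G S]
GS => kGGS   [G -> k G G]
kGGS => kkGS   [G -> k]
kkGS => kkkGGS   [G -> k G G]
kkkGGS => kkkGGGS   [G -> G G]
kkkGGGS => kkkGGGGS   [G -> G G]
kkkGGGGS => kkkSGGGS   [G -> S]
kkkSGGGS => kkkkoGGGS   [S -> k o]
kkkkoGGGS => kkkkokGGS   [G -> k]
kkkkokGGS => kkkkokkGS   [G -> k]
kkkkokkGS => kkkkokkkS   [G -> k]
kkkkokkkS => kkkkokkkko   [S -> k o]

S=>GS=>kGGS=>kkGS=>kkkGGS=>kkkGGGS=>kkkGGGGS=>kkkSGGGS=>kkkkoGGGS=>kkkkokGGS=>kkkkokkGS=>kkkkokkkS=>kkkkokkkko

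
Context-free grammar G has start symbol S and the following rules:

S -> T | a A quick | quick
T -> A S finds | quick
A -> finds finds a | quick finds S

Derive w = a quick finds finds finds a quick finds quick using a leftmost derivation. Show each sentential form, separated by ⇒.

S ⇒ a A quick ⇒ a quick finds S quick ⇒ a quick finds T quick ⇒ a quick finds A S finds quick ⇒ a quick finds finds finds a S finds quick ⇒ a quick finds finds finds a quick finds quick

S ⇒ a A quick   [S -> a A quick]
a A quick ⇒ a quick finds S quick   [A -> quick finds S]
a quick finds S quick ⇒ a quick finds T quick   [S -> T]
a quick finds T quick ⇒ a quick finds A S finds quick   [T -> A S finds]
a quick finds A S finds quick ⇒ a quick finds finds finds a S finds quick   [A -> finds finds a]
a quick finds finds finds a S finds quick ⇒ a quick finds finds finds a quick finds quick   [S -> quick]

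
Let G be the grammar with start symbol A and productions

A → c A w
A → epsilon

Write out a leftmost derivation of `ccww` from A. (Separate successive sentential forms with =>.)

A => cAw   [A → c A w]
cAw => ccAww   [A → c A w]
ccAww => ccww   [A → epsilon]

A => cAw => ccAww => ccww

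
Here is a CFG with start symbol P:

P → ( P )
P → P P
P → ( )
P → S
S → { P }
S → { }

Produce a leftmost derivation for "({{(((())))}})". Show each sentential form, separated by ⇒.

P ⇒ (P) ⇒ (S) ⇒ ({P}) ⇒ ({S}) ⇒ ({{P}}) ⇒ ({{(P)}}) ⇒ ({{((P))}}) ⇒ ({{(((P)))}}) ⇒ ({{(((())))}})

P ⇒ (P)   [P → ( P )]
(P) ⇒ (S)   [P → S]
(S) ⇒ ({P})   [S → { P }]
({P}) ⇒ ({S})   [P → S]
({S}) ⇒ ({{P}})   [S → { P }]
({{P}}) ⇒ ({{(P)}})   [P → ( P )]
({{(P)}}) ⇒ ({{((P))}})   [P → ( P )]
({{((P))}}) ⇒ ({{(((P)))}})   [P → ( P )]
({{(((P)))}}) ⇒ ({{(((())))}})   [P → ( )]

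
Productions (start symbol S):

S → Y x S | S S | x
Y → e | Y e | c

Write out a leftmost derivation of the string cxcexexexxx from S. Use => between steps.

S => SS => YxSS => cxSS => cxYxSS => cxYexSS => cxcexSS => cxcexYxSS => cxcexexSS => cxcexexYxSS => cxcexexexSS => cxcexexexxS => cxcexexexxx

S => SS   [S → S S]
SS => YxSS   [S → Y x S]
YxSS => cxSS   [Y → c]
cxSS => cxYxSS   [S → Y x S]
cxYxSS => cxYexSS   [Y → Y e]
cxYexSS => cxcexSS   [Y → c]
cxcexSS => cxcexYxSS   [S → Y x S]
cxcexYxSS => cxcexexSS   [Y → e]
cxcexexSS => cxcexexYxSS   [S → Y x S]
cxcexexYxSS => cxcexexexSS   [Y → e]
cxcexexexSS => cxcexexexxS   [S → x]
cxcexexexxS => cxcexexexxx   [S → x]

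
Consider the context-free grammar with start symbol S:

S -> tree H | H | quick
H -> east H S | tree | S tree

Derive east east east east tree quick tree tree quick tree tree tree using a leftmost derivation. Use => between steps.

S => H => east H S => east S tree S => east H tree S => east east H S tree S => east east east H S S tree S => east east east east H S S S tree S => east east east east tree S S S tree S => east east east east tree quick S S tree S => east east east east tree quick tree H S tree S => east east east east tree quick tree tree S tree S => east east east east tree quick tree tree quick tree S => east east east east tree quick tree tree quick tree tree H => east east east east tree quick tree tree quick tree tree tree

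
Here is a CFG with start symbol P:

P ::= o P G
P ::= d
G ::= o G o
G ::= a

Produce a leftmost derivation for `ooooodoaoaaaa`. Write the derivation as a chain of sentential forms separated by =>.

P => oPG   [P ::= o P G]
oPG => ooPGG   [P ::= o P G]
ooPGG => oooPGGG   [P ::= o P G]
oooPGGG => ooooPGGGG   [P ::= o P G]
ooooPGGGG => oooooPGGGGG   [P ::= o P G]
oooooPGGGGG => ooooodGGGGG   [P ::= d]
ooooodGGGGG => ooooodoGoGGGG   [G ::= o G o]
ooooodoGoGGGG => ooooodoaoGGGG   [G ::= a]
ooooodoaoGGGG => ooooodoaoaGGG   [G ::= a]
ooooodoaoaGGG => ooooodoaoaaGG   [G ::= a]
ooooodoaoaaGG => ooooodoaoaaaG   [G ::= a]
ooooodoaoaaaG => ooooodoaoaaaa   [G ::= a]

P=>oPG=>ooPGG=>oooPGGG=>ooooPGGGG=>oooooPGGGGG=>ooooodGGGGG=>ooooodoGoGGGG=>ooooodoaoGGGG=>ooooodoaoaGGG=>ooooodoaoaaGG=>ooooodoaoaaaG=>ooooodoaoaaaa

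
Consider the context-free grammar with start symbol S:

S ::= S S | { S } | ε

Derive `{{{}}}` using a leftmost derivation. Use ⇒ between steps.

S⇒{S}⇒{{S}}⇒{{SS}}⇒{{SSS}}⇒{{SSSS}}⇒{{{S}SSS}}⇒{{{}SSS}}⇒{{{}SS}}⇒{{{}S}}⇒{{{}}}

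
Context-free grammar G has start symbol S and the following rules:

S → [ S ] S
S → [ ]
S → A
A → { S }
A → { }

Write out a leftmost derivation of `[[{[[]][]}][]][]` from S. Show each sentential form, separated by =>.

S => [S]S => [[S]S]S => [[A]S]S => [[{S}]S]S => [[{[S]S}]S]S => [[{[[]]S}]S]S => [[{[[]][]}]S]S => [[{[[]][]}][]]S => [[{[[]][]}][]][]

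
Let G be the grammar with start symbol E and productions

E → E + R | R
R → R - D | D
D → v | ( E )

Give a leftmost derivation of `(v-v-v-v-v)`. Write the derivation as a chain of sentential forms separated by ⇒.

E ⇒ R ⇒ D ⇒ (E) ⇒ (R) ⇒ (R-D) ⇒ (R-D-D) ⇒ (R-D-D-D) ⇒ (R-D-D-D-D) ⇒ (D-D-D-D-D) ⇒ (v-D-D-D-D) ⇒ (v-v-D-D-D) ⇒ (v-v-v-D-D) ⇒ (v-v-v-v-D) ⇒ (v-v-v-v-v)

E ⇒ R   [E → R]
R ⇒ D   [R → D]
D ⇒ (E)   [D → ( E )]
(E) ⇒ (R)   [E → R]
(R) ⇒ (R-D)   [R → R - D]
(R-D) ⇒ (R-D-D)   [R → R - D]
(R-D-D) ⇒ (R-D-D-D)   [R → R - D]
(R-D-D-D) ⇒ (R-D-D-D-D)   [R → R - D]
(R-D-D-D-D) ⇒ (D-D-D-D-D)   [R → D]
(D-D-D-D-D) ⇒ (v-D-D-D-D)   [D → v]
(v-D-D-D-D) ⇒ (v-v-D-D-D)   [D → v]
(v-v-D-D-D) ⇒ (v-v-v-D-D)   [D → v]
(v-v-v-D-D) ⇒ (v-v-v-v-D)   [D → v]
(v-v-v-v-D) ⇒ (v-v-v-v-v)   [D → v]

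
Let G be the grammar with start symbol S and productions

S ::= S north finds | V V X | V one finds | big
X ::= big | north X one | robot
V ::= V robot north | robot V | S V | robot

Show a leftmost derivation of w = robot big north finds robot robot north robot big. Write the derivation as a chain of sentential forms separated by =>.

S => V V X => V robot north V X => robot V robot north V X => robot S V robot north V X => robot S north finds V robot north V X => robot big north finds V robot north V X => robot big north finds robot robot north V X => robot big north finds robot robot north robot X => robot big north finds robot robot north robot big

S => V V X   [S ::= V V X]
V V X => V robot north V X   [V ::= V robot north]
V robot north V X => robot V robot north V X   [V ::= robot V]
robot V robot north V X => robot S V robot north V X   [V ::= S V]
robot S V robot north V X => robot S north finds V robot north V X   [S ::= S north finds]
robot S north finds V robot north V X => robot big north finds V robot north V X   [S ::= big]
robot big north finds V robot north V X => robot big north finds robot robot north V X   [V ::= robot]
robot big north finds robot robot north V X => robot big north finds robot robot north robot X   [V ::= robot]
robot big north finds robot robot north robot X => robot big north finds robot robot north robot big   [X ::= big]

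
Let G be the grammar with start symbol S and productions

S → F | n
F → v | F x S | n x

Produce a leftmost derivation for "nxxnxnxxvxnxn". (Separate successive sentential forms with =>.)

S=>F=>FxS=>FxSxS=>nxxSxS=>nxxnxS=>nxxnxF=>nxxnxFxS=>nxxnxFxSxS=>nxxnxFxSxSxS=>nxxnxnxxSxSxS=>nxxnxnxxFxSxS=>nxxnxnxxvxSxS=>nxxnxnxxvxnxS=>nxxnxnxxvxnxn

S => F   [S → F]
F => FxS   [F → F x S]
FxS => FxSxS   [F → F x S]
FxSxS => nxxSxS   [F → n x]
nxxSxS => nxxnxS   [S → n]
nxxnxS => nxxnxF   [S → F]
nxxnxF => nxxnxFxS   [F → F x S]
nxxnxFxS => nxxnxFxSxS   [F → F x S]
nxxnxFxSxS => nxxnxFxSxSxS   [F → F x S]
nxxnxFxSxSxS => nxxnxnxxSxSxS   [F → n x]
nxxnxnxxSxSxS => nxxnxnxxFxSxS   [S → F]
nxxnxnxxFxSxS => nxxnxnxxvxSxS   [F → v]
nxxnxnxxvxSxS => nxxnxnxxvxnxS   [S → n]
nxxnxnxxvxnxS => nxxnxnxxvxnxn   [S → n]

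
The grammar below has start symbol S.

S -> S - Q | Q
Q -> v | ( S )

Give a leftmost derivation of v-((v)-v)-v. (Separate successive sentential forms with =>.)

S => S-Q   [S -> S - Q]
S-Q => S-Q-Q   [S -> S - Q]
S-Q-Q => Q-Q-Q   [S -> Q]
Q-Q-Q => v-Q-Q   [Q -> v]
v-Q-Q => v-(S)-Q   [Q -> ( S )]
v-(S)-Q => v-(S-Q)-Q   [S -> S - Q]
v-(S-Q)-Q => v-(Q-Q)-Q   [S -> Q]
v-(Q-Q)-Q => v-((S)-Q)-Q   [Q -> ( S )]
v-((S)-Q)-Q => v-((Q)-Q)-Q   [S -> Q]
v-((Q)-Q)-Q => v-((v)-Q)-Q   [Q -> v]
v-((v)-Q)-Q => v-((v)-v)-Q   [Q -> v]
v-((v)-v)-Q => v-((v)-v)-v   [Q -> v]

S => S-Q => S-Q-Q => Q-Q-Q => v-Q-Q => v-(S)-Q => v-(S-Q)-Q => v-(Q-Q)-Q => v-((S)-Q)-Q => v-((Q)-Q)-Q => v-((v)-Q)-Q => v-((v)-v)-Q => v-((v)-v)-v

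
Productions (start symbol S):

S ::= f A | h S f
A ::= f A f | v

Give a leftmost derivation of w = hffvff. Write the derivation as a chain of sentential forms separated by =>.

S=>hSf=>hfAf=>hffAff=>hffvff

S => hSf   [S ::= h S f]
hSf => hfAf   [S ::= f A]
hfAf => hffAff   [A ::= f A f]
hffAff => hffvff   [A ::= v]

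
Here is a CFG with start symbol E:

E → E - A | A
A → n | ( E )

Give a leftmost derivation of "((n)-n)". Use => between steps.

E => A   [E → A]
A => (E)   [A → ( E )]
(E) => (E-A)   [E → E - A]
(E-A) => (A-A)   [E → A]
(A-A) => ((E)-A)   [A → ( E )]
((E)-A) => ((A)-A)   [E → A]
((A)-A) => ((n)-A)   [A → n]
((n)-A) => ((n)-n)   [A → n]

E=>A=>(E)=>(E-A)=>(A-A)=>((E)-A)=>((A)-A)=>((n)-A)=>((n)-n)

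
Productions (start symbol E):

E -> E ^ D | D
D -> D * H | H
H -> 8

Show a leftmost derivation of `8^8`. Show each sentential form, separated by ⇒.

E⇒E^D⇒D^D⇒H^D⇒8^D⇒8^H⇒8^8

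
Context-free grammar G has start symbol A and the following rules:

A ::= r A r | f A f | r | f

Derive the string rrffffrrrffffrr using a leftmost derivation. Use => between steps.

A => rAr => rrArr => rrfAfrr => rrffAffrr => rrfffAfffrr => rrffffAffffrr => rrffffrArffffrr => rrffffrrrffffrr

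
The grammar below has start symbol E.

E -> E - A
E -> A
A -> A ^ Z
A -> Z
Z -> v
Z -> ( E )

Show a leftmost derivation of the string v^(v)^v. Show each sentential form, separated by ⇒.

E ⇒ A ⇒ A^Z ⇒ A^Z^Z ⇒ Z^Z^Z ⇒ v^Z^Z ⇒ v^(E)^Z ⇒ v^(A)^Z ⇒ v^(Z)^Z ⇒ v^(v)^Z ⇒ v^(v)^v

E ⇒ A   [E -> A]
A ⇒ A^Z   [A -> A ^ Z]
A^Z ⇒ A^Z^Z   [A -> A ^ Z]
A^Z^Z ⇒ Z^Z^Z   [A -> Z]
Z^Z^Z ⇒ v^Z^Z   [Z -> v]
v^Z^Z ⇒ v^(E)^Z   [Z -> ( E )]
v^(E)^Z ⇒ v^(A)^Z   [E -> A]
v^(A)^Z ⇒ v^(Z)^Z   [A -> Z]
v^(Z)^Z ⇒ v^(v)^Z   [Z -> v]
v^(v)^Z ⇒ v^(v)^v   [Z -> v]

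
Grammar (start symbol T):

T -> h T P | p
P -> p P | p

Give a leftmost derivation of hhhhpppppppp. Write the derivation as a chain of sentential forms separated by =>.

T => hTP => hhTPP => hhhTPPP => hhhhTPPPP => hhhhpPPPP => hhhhppPPP => hhhhpppPPP => hhhhppppPP => hhhhpppppPP => hhhhppppppPP => hhhhpppppppP => hhhhpppppppp

T => hTP   [T -> h T P]
hTP => hhTPP   [T -> h T P]
hhTPP => hhhTPPP   [T -> h T P]
hhhTPPP => hhhhTPPPP   [T -> h T P]
hhhhTPPPP => hhhhpPPPP   [T -> p]
hhhhpPPPP => hhhhppPPP   [P -> p]
hhhhppPPP => hhhhpppPPP   [P -> p P]
hhhhpppPPP => hhhhppppPP   [P -> p]
hhhhppppPP => hhhhpppppPP   [P -> p P]
hhhhpppppPP => hhhhppppppPP   [P -> p P]
hhhhppppppPP => hhhhpppppppP   [P -> p]
hhhhpppppppP => hhhhpppppppp   [P -> p]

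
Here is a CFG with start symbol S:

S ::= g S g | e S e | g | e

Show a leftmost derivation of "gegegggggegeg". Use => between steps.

S => gSg => geSeg => gegSgeg => gegeSegeg => gegegSgegeg => gegeggSggegeg => gegegggggegeg

S => gSg   [S ::= g S g]
gSg => geSeg   [S ::= e S e]
geSeg => gegSgeg   [S ::= g S g]
gegSgeg => gegeSegeg   [S ::= e S e]
gegeSegeg => gegegSgegeg   [S ::= g S g]
gegegSgegeg => gegeggSggegeg   [S ::= g S g]
gegeggSggegeg => gegegggggegeg   [S ::= g]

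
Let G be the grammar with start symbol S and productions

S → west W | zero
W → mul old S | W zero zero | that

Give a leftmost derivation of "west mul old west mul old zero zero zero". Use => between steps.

S => west W => west W zero zero => west mul old S zero zero => west mul old west W zero zero => west mul old west mul old S zero zero => west mul old west mul old zero zero zero

S => west W   [S → west W]
west W => west W zero zero   [W → W zero zero]
west W zero zero => west mul old S zero zero   [W → mul old S]
west mul old S zero zero => west mul old west W zero zero   [S → west W]
west mul old west W zero zero => west mul old west mul old S zero zero   [W → mul old S]
west mul old west mul old S zero zero => west mul old west mul old zero zero zero   [S → zero]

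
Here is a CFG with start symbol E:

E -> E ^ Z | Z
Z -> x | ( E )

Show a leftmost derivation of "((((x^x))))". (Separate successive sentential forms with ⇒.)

E ⇒ Z ⇒ (E) ⇒ (Z) ⇒ ((E)) ⇒ ((Z)) ⇒ (((E))) ⇒ (((Z))) ⇒ ((((E)))) ⇒ ((((E^Z)))) ⇒ ((((Z^Z)))) ⇒ ((((x^Z)))) ⇒ ((((x^x))))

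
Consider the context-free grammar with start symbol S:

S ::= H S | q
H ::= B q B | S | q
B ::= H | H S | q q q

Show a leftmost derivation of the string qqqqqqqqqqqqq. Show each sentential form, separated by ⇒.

S ⇒ HS ⇒ BqBS ⇒ HSqBS ⇒ BqBSqBS ⇒ HSqBSqBS ⇒ SSqBSqBS ⇒ HSSqBSqBS ⇒ qSSqBSqBS ⇒ qqSqBSqBS ⇒ qqqqBSqBS ⇒ qqqqqqqSqBS ⇒ qqqqqqqqqBS ⇒ qqqqqqqqqqqqS ⇒ qqqqqqqqqqqqq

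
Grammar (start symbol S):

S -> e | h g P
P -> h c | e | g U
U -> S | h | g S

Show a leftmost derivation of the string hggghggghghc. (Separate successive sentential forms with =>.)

S => hgP => hggU => hgggS => hggghgP => hggghggU => hggghgggS => hggghggghgP => hggghggghghc

S => hgP   [S -> h g P]
hgP => hggU   [P -> g U]
hggU => hgggS   [U -> g S]
hgggS => hggghgP   [S -> h g P]
hggghgP => hggghggU   [P -> g U]
hggghggU => hggghgggS   [U -> g S]
hggghgggS => hggghggghgP   [S -> h g P]
hggghggghgP => hggghggghghc   [P -> h c]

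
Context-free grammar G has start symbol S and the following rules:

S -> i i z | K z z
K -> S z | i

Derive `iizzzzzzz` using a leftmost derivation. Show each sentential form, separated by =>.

S => Kzz   [S -> K z z]
Kzz => Szzz   [K -> S z]
Szzz => Kzzzzz   [S -> K z z]
Kzzzzz => Szzzzzz   [K -> S z]
Szzzzzz => iizzzzzzz   [S -> i i z]

S => Kzz => Szzz => Kzzzzz => Szzzzzz => iizzzzzzz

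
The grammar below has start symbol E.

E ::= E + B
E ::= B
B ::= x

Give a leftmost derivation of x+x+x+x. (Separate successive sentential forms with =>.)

E => E+B => E+B+B => E+B+B+B => B+B+B+B => x+B+B+B => x+x+B+B => x+x+x+B => x+x+x+x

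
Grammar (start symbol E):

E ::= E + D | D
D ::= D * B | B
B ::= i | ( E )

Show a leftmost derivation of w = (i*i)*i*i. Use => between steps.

E => D   [E ::= D]
D => D*B   [D ::= D * B]
D*B => D*B*B   [D ::= D * B]
D*B*B => B*B*B   [D ::= B]
B*B*B => (E)*B*B   [B ::= ( E )]
(E)*B*B => (D)*B*B   [E ::= D]
(D)*B*B => (D*B)*B*B   [D ::= D * B]
(D*B)*B*B => (B*B)*B*B   [D ::= B]
(B*B)*B*B => (i*B)*B*B   [B ::= i]
(i*B)*B*B => (i*i)*B*B   [B ::= i]
(i*i)*B*B => (i*i)*i*B   [B ::= i]
(i*i)*i*B => (i*i)*i*i   [B ::= i]

E=>D=>D*B=>D*B*B=>B*B*B=>(E)*B*B=>(D)*B*B=>(D*B)*B*B=>(B*B)*B*B=>(i*B)*B*B=>(i*i)*B*B=>(i*i)*i*B=>(i*i)*i*i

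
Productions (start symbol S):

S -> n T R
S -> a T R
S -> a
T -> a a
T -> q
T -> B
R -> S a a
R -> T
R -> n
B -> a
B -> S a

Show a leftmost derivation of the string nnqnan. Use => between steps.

S=>nTR=>nBR=>nSaR=>nnTRaR=>nnqRaR=>nnqnaR=>nnqnan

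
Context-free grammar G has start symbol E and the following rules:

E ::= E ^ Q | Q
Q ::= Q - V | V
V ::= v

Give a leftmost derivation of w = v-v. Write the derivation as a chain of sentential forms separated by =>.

E => Q   [E ::= Q]
Q => Q-V   [Q ::= Q - V]
Q-V => V-V   [Q ::= V]
V-V => v-V   [V ::= v]
v-V => v-v   [V ::= v]

E => Q => Q-V => V-V => v-V => v-v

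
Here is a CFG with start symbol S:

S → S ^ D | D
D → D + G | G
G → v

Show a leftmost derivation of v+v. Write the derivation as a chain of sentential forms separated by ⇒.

S ⇒ D ⇒ D+G ⇒ G+G ⇒ v+G ⇒ v+v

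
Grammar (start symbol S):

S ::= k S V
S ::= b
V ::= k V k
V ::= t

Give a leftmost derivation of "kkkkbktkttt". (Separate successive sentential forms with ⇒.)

S ⇒ kSV ⇒ kkSVV ⇒ kkkSVVV ⇒ kkkkSVVVV ⇒ kkkkbVVVV ⇒ kkkkbkVkVVV ⇒ kkkkbktkVVV ⇒ kkkkbktktVV ⇒ kkkkbktkttV ⇒ kkkkbktkttt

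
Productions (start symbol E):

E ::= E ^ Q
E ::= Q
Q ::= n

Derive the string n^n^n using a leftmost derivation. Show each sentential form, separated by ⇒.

E ⇒ E^Q ⇒ E^Q^Q ⇒ Q^Q^Q ⇒ n^Q^Q ⇒ n^n^Q ⇒ n^n^n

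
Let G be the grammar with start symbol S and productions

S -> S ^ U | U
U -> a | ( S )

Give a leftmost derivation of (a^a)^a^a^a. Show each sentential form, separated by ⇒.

S ⇒ S^U   [S -> S ^ U]
S^U ⇒ S^U^U   [S -> S ^ U]
S^U^U ⇒ S^U^U^U   [S -> S ^ U]
S^U^U^U ⇒ U^U^U^U   [S -> U]
U^U^U^U ⇒ (S)^U^U^U   [U -> ( S )]
(S)^U^U^U ⇒ (S^U)^U^U^U   [S -> S ^ U]
(S^U)^U^U^U ⇒ (U^U)^U^U^U   [S -> U]
(U^U)^U^U^U ⇒ (a^U)^U^U^U   [U -> a]
(a^U)^U^U^U ⇒ (a^a)^U^U^U   [U -> a]
(a^a)^U^U^U ⇒ (a^a)^a^U^U   [U -> a]
(a^a)^a^U^U ⇒ (a^a)^a^a^U   [U -> a]
(a^a)^a^a^U ⇒ (a^a)^a^a^a   [U -> a]

S ⇒ S^U ⇒ S^U^U ⇒ S^U^U^U ⇒ U^U^U^U ⇒ (S)^U^U^U ⇒ (S^U)^U^U^U ⇒ (U^U)^U^U^U ⇒ (a^U)^U^U^U ⇒ (a^a)^U^U^U ⇒ (a^a)^a^U^U ⇒ (a^a)^a^a^U ⇒ (a^a)^a^a^a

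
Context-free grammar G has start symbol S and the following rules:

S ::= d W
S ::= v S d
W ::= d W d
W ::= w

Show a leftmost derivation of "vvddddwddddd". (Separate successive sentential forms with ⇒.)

S ⇒ vSd   [S ::= v S d]
vSd ⇒ vvSdd   [S ::= v S d]
vvSdd ⇒ vvdWdd   [S ::= d W]
vvdWdd ⇒ vvddWddd   [W ::= d W d]
vvddWddd ⇒ vvdddWdddd   [W ::= d W d]
vvdddWdddd ⇒ vvddddWddddd   [W ::= d W d]
vvddddWddddd ⇒ vvddddwddddd   [W ::= w]

S⇒vSd⇒vvSdd⇒vvdWdd⇒vvddWddd⇒vvdddWdddd⇒vvddddWddddd⇒vvddddwddddd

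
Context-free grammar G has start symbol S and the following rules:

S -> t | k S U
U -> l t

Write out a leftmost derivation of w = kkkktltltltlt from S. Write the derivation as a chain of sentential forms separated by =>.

S => kSU   [S -> k S U]
kSU => kkSUU   [S -> k S U]
kkSUU => kkkSUUU   [S -> k S U]
kkkSUUU => kkkkSUUUU   [S -> k S U]
kkkkSUUUU => kkkktUUUU   [S -> t]
kkkktUUUU => kkkktltUUU   [U -> l t]
kkkktltUUU => kkkktltltUU   [U -> l t]
kkkktltltUU => kkkktltltltU   [U -> l t]
kkkktltltltU => kkkktltltltlt   [U -> l t]

S=>kSU=>kkSUU=>kkkSUUU=>kkkkSUUUU=>kkkktUUUU=>kkkktltUUU=>kkkktltltUU=>kkkktltltltU=>kkkktltltltlt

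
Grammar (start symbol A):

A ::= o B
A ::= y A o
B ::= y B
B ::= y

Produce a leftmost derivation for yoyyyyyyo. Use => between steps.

A => yAo => yoBo => yoyBo => yoyyBo => yoyyyBo => yoyyyyBo => yoyyyyyBo => yoyyyyyyo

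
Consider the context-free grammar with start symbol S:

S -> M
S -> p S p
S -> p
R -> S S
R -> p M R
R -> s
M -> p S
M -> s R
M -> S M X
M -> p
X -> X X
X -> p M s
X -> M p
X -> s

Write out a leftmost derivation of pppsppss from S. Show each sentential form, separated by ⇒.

S ⇒ M   [S -> M]
M ⇒ SMX   [M -> S M X]
SMX ⇒ pSpMX   [S -> p S p]
pSpMX ⇒ pMpMX   [S -> M]
pMpMX ⇒ pppMX   [M -> p]
pppMX ⇒ pppsRX   [M -> s R]
pppsRX ⇒ pppspMRX   [R -> p M R]
pppspMRX ⇒ pppsppRX   [M -> p]
pppsppRX ⇒ pppsppsX   [R -> s]
pppsppsX ⇒ pppsppss   [X -> s]

S ⇒ M ⇒ SMX ⇒ pSpMX ⇒ pMpMX ⇒ pppMX ⇒ pppsRX ⇒ pppspMRX ⇒ pppsppRX ⇒ pppsppsX ⇒ pppsppss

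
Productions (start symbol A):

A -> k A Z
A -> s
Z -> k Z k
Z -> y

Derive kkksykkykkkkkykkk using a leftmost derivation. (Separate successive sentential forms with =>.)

A => kAZ   [A -> k A Z]
kAZ => kkAZZ   [A -> k A Z]
kkAZZ => kkkAZZZ   [A -> k A Z]
kkkAZZZ => kkksZZZ   [A -> s]
kkksZZZ => kkksyZZ   [Z -> y]
kkksyZZ => kkksykZkZ   [Z -> k Z k]
kkksykZkZ => kkksykkZkkZ   [Z -> k Z k]
kkksykkZkkZ => kkksykkykkZ   [Z -> y]
kkksykkykkZ => kkksykkykkkZk   [Z -> k Z k]
kkksykkykkkZk => kkksykkykkkkZkk   [Z -> k Z k]
kkksykkykkkkZkk => kkksykkykkkkkZkkk   [Z -> k Z k]
kkksykkykkkkkZkkk => kkksykkykkkkkykkk   [Z -> y]

A => kAZ => kkAZZ => kkkAZZZ => kkksZZZ => kkksyZZ => kkksykZkZ => kkksykkZkkZ => kkksykkykkZ => kkksykkykkkZk => kkksykkykkkkZkk => kkksykkykkkkkZkkk => kkksykkykkkkkykkk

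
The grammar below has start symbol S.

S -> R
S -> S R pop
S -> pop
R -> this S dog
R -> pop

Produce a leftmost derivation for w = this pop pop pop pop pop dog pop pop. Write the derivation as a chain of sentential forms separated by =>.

S => S R pop => R R pop => this S dog R pop => this S R pop dog R pop => this S R pop R pop dog R pop => this pop R pop R pop dog R pop => this pop pop pop R pop dog R pop => this pop pop pop pop pop dog R pop => this pop pop pop pop pop dog pop pop

S => S R pop   [S -> S R pop]
S R pop => R R pop   [S -> R]
R R pop => this S dog R pop   [R -> this S dog]
this S dog R pop => this S R pop dog R pop   [S -> S R pop]
this S R pop dog R pop => this S R pop R pop dog R pop   [S -> S R pop]
this S R pop R pop dog R pop => this pop R pop R pop dog R pop   [S -> pop]
this pop R pop R pop dog R pop => this pop pop pop R pop dog R pop   [R -> pop]
this pop pop pop R pop dog R pop => this pop pop pop pop pop dog R pop   [R -> pop]
this pop pop pop pop pop dog R pop => this pop pop pop pop pop dog pop pop   [R -> pop]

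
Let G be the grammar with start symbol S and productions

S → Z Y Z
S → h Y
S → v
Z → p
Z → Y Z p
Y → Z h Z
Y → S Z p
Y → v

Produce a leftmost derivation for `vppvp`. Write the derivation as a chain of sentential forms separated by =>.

S => ZYZ => YZpYZ => vZpYZ => vppYZ => vppvZ => vppvp

S => ZYZ   [S → Z Y Z]
ZYZ => YZpYZ   [Z → Y Z p]
YZpYZ => vZpYZ   [Y → v]
vZpYZ => vppYZ   [Z → p]
vppYZ => vppvZ   [Y → v]
vppvZ => vppvp   [Z → p]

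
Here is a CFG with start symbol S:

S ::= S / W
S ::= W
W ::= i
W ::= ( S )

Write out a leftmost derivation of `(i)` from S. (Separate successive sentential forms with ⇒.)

S ⇒ W ⇒ (S) ⇒ (W) ⇒ (i)

S ⇒ W   [S ::= W]
W ⇒ (S)   [W ::= ( S )]
(S) ⇒ (W)   [S ::= W]
(W) ⇒ (i)   [W ::= i]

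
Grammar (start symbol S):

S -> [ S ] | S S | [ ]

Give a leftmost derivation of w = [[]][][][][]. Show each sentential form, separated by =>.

S=>SS=>SSS=>SSSS=>[S]SSS=>[[]]SSS=>[[]]SSSS=>[[]][]SSS=>[[]][][]SS=>[[]][][][]S=>[[]][][][][]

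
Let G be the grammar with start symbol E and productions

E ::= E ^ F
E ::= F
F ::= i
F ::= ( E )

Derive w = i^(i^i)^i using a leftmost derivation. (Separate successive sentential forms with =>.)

E => E^F   [E ::= E ^ F]
E^F => E^F^F   [E ::= E ^ F]
E^F^F => F^F^F   [E ::= F]
F^F^F => i^F^F   [F ::= i]
i^F^F => i^(E)^F   [F ::= ( E )]
i^(E)^F => i^(E^F)^F   [E ::= E ^ F]
i^(E^F)^F => i^(F^F)^F   [E ::= F]
i^(F^F)^F => i^(i^F)^F   [F ::= i]
i^(i^F)^F => i^(i^i)^F   [F ::= i]
i^(i^i)^F => i^(i^i)^i   [F ::= i]

E => E^F => E^F^F => F^F^F => i^F^F => i^(E)^F => i^(E^F)^F => i^(F^F)^F => i^(i^F)^F => i^(i^i)^F => i^(i^i)^i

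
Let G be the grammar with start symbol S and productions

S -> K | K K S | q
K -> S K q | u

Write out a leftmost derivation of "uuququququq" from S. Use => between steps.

S=>KKS=>SKqKS=>KKSKqKS=>SKqKSKqKS=>KKSKqKSKqKS=>uKSKqKSKqKS=>uuSKqKSKqKS=>uuqKqKSKqKS=>uuquqKSKqKS=>uuququSKqKS=>uuququqKqKS=>uuquququqKS=>uuququququS=>uuququququq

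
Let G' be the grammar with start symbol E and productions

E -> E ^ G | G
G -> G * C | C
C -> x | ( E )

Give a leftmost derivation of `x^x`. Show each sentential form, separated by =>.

E=>E^G=>G^G=>C^G=>x^G=>x^C=>x^x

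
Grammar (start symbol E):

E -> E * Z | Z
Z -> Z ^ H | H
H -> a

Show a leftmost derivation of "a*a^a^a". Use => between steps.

E => E*Z => Z*Z => H*Z => a*Z => a*Z^H => a*Z^H^H => a*H^H^H => a*a^H^H => a*a^a^H => a*a^a^a

E => E*Z   [E -> E * Z]
E*Z => Z*Z   [E -> Z]
Z*Z => H*Z   [Z -> H]
H*Z => a*Z   [H -> a]
a*Z => a*Z^H   [Z -> Z ^ H]
a*Z^H => a*Z^H^H   [Z -> Z ^ H]
a*Z^H^H => a*H^H^H   [Z -> H]
a*H^H^H => a*a^H^H   [H -> a]
a*a^H^H => a*a^a^H   [H -> a]
a*a^a^H => a*a^a^a   [H -> a]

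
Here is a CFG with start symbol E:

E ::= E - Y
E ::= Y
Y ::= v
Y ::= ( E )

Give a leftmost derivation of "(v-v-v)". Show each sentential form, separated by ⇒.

E ⇒ Y ⇒ (E) ⇒ (E-Y) ⇒ (E-Y-Y) ⇒ (Y-Y-Y) ⇒ (v-Y-Y) ⇒ (v-v-Y) ⇒ (v-v-v)

E ⇒ Y   [E ::= Y]
Y ⇒ (E)   [Y ::= ( E )]
(E) ⇒ (E-Y)   [E ::= E - Y]
(E-Y) ⇒ (E-Y-Y)   [E ::= E - Y]
(E-Y-Y) ⇒ (Y-Y-Y)   [E ::= Y]
(Y-Y-Y) ⇒ (v-Y-Y)   [Y ::= v]
(v-Y-Y) ⇒ (v-v-Y)   [Y ::= v]
(v-v-Y) ⇒ (v-v-v)   [Y ::= v]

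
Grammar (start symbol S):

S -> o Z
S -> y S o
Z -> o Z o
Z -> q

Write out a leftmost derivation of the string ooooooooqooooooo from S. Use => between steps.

S => oZ   [S -> o Z]
oZ => ooZo   [Z -> o Z o]
ooZo => oooZoo   [Z -> o Z o]
oooZoo => ooooZooo   [Z -> o Z o]
ooooZooo => oooooZoooo   [Z -> o Z o]
oooooZoooo => ooooooZooooo   [Z -> o Z o]
ooooooZooooo => oooooooZoooooo   [Z -> o Z o]
oooooooZoooooo => ooooooooZooooooo   [Z -> o Z o]
ooooooooZooooooo => ooooooooqooooooo   [Z -> q]

S => oZ => ooZo => oooZoo => ooooZooo => oooooZoooo => ooooooZooooo => oooooooZoooooo => ooooooooZooooooo => ooooooooqooooooo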